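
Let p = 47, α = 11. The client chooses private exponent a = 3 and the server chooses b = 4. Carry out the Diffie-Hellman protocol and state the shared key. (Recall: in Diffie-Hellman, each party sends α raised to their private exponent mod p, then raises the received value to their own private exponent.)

The client sends A = α^a mod p = 11^3 mod 47.
11^1 ≡ 11 (mod 47)
11^2 = (11^1)^2 ≡ 11^2 = 121 ≡ 27 (mod 47)
11^3 = 11^2 · 11^1 ≡ 27 · 11 ≡ 15 (mod 47).
So A = 15. The server then computes K = A^b mod p = 15^4 mod 47.
15^1 ≡ 15 (mod 47)
15^2 = (15^1)^2 ≡ 15^2 = 225 ≡ 37 (mod 47)
15^4 = (15^2)^2 ≡ 37^2 = 1369 ≡ 6 (mod 47)

6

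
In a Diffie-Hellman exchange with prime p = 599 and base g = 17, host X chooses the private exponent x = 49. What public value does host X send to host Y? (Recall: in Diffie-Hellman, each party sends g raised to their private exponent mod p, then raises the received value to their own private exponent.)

26

Public value = 17^49 (mod 599).
17^1 ≡ 17 (mod 599)
17^2 = (17^1)^2 ≡ 17^2 = 289 ≡ 289 (mod 599)
17^4 = (17^2)^2 ≡ 289^2 = 83521 ≡ 260 (mod 599)
17^8 = (17^4)^2 ≡ 260^2 = 67600 ≡ 512 (mod 599)
17^16 = (17^8)^2 ≡ 512^2 = 262144 ≡ 381 (mod 599)
17^32 = (17^16)^2 ≡ 381^2 = 145161 ≡ 203 (mod 599)
17^49 = 17^32 · 17^16 · 17^1 ≡ 203 · 381 · 17 ≡ 26 (mod 599).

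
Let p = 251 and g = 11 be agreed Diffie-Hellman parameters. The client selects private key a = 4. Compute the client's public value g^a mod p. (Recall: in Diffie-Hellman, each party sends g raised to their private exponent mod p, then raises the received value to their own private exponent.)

Public value = 11^4 mod 251.
11^1 ≡ 11 (mod 251)
11^2 = (11^1)^2 ≡ 11^2 = 121 ≡ 121 (mod 251)
11^4 = (11^2)^2 ≡ 121^2 = 14641 ≡ 83 (mod 251)

83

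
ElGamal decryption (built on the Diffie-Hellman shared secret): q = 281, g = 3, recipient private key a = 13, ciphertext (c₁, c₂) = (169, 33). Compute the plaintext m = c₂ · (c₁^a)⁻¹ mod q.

Shared mask s = c₁^a mod q = 169^13 mod 281.
169^1 ≡ 169 (mod 281)
169^2 = (169^1)^2 ≡ 169^2 = 28561 ≡ 180 (mod 281)
169^4 = (169^2)^2 ≡ 180^2 = 32400 ≡ 85 (mod 281)
169^8 = (169^4)^2 ≡ 85^2 = 7225 ≡ 200 (mod 281)
169^13 = 169^8 · 169^4 · 169^1 ≡ 200 · 85 · 169 ≡ 56 (mod 281).
So s = 56; s⁻¹ ≡ 276 (mod 281).
m = c₂ · s⁻¹ mod 281 = 33 · 276 mod 281 = 116.

116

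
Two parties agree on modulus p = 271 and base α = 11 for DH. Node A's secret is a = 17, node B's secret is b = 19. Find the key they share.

17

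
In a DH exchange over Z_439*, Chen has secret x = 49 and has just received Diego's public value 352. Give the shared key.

373

Shared key K = 352^49 mod 439.
352^1 ≡ 352 (mod 439)
352^2 = (352^1)^2 ≡ 352^2 = 123904 ≡ 106 (mod 439)
352^4 = (352^2)^2 ≡ 106^2 = 11236 ≡ 261 (mod 439)
352^8 = (352^4)^2 ≡ 261^2 = 68121 ≡ 76 (mod 439)
352^16 = (352^8)^2 ≡ 76^2 = 5776 ≡ 69 (mod 439)
352^32 = (352^16)^2 ≡ 69^2 = 4761 ≡ 371 (mod 439)
352^49 = 352^32 · 352^16 · 352^1 ≡ 371 · 69 · 352 ≡ 373 (mod 439).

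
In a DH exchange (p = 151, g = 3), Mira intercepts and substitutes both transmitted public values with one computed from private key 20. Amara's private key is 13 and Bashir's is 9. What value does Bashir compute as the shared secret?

Bashir receives Mira's public value M = 3^20 mod 151 instead of the honest one.
3^1 ≡ 3 (mod 151)
3^2 = (3^1)^2 ≡ 3^2 = 9 ≡ 9 (mod 151)
3^4 = (3^2)^2 ≡ 9^2 = 81 ≡ 81 (mod 151)
3^8 = (3^4)^2 ≡ 81^2 = 6561 ≡ 68 (mod 151)
3^16 = (3^8)^2 ≡ 68^2 = 4624 ≡ 94 (mod 151)
3^20 = 3^16 · 3^4 ≡ 94 · 81 ≡ 64 (mod 151).
So M = 64. Bashir computes K = M^9 mod 151.
64^1 ≡ 64 (mod 151)
64^2 = (64^1)^2 ≡ 64^2 = 4096 ≡ 19 (mod 151)
64^4 = (64^2)^2 ≡ 19^2 = 361 ≡ 59 (mod 151)
64^8 = (64^4)^2 ≡ 59^2 = 3481 ≡ 8 (mod 151)
64^9 = 64^8 · 64^1 ≡ 8 · 64 ≡ 59 (mod 151).

59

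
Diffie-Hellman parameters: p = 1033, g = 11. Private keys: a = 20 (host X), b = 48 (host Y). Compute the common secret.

304

Host X sends A = g^a mod p = 11^20 mod 1033.
11^1 ≡ 11 (mod 1033)
11^2 = (11^1)^2 ≡ 11^2 = 121 ≡ 121 (mod 1033)
11^4 = (11^2)^2 ≡ 121^2 = 14641 ≡ 179 (mod 1033)
11^8 = (11^4)^2 ≡ 179^2 = 32041 ≡ 18 (mod 1033)
11^16 = (11^8)^2 ≡ 18^2 = 324 ≡ 324 (mod 1033)
11^20 = 11^16 · 11^4 ≡ 324 · 179 ≡ 148 (mod 1033).
So A = 148. Host Y then computes K = A^b mod p = 148^48 mod 1033.
148^1 ≡ 148 (mod 1033)
148^2 = (148^1)^2 ≡ 148^2 = 21904 ≡ 211 (mod 1033)
148^4 = (148^2)^2 ≡ 211^2 = 44521 ≡ 102 (mod 1033)
148^8 = (148^4)^2 ≡ 102^2 = 10404 ≡ 74 (mod 1033)
148^16 = (148^8)^2 ≡ 74^2 = 5476 ≡ 311 (mod 1033)
148^32 = (148^16)^2 ≡ 311^2 = 96721 ≡ 652 (mod 1033)
148^48 = 148^32 · 148^16 ≡ 652 · 311 ≡ 304 (mod 1033).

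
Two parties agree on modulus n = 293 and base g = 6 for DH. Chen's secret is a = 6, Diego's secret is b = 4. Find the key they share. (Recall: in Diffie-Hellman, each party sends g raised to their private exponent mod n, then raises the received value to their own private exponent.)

Diego sends B = g^b mod n = 6^4 mod 293.
6^1 ≡ 6 (mod 293)
6^2 = (6^1)^2 ≡ 6^2 = 36 ≡ 36 (mod 293)
6^4 = (6^2)^2 ≡ 36^2 = 1296 ≡ 124 (mod 293)
So B = 124. Chen then computes K = B^a mod n = 124^6 mod 293.
124^1 ≡ 124 (mod 293)
124^2 = (124^1)^2 ≡ 124^2 = 15376 ≡ 140 (mod 293)
124^4 = (124^2)^2 ≡ 140^2 = 19600 ≡ 262 (mod 293)
124^6 = 124^4 · 124^2 ≡ 262 · 140 ≡ 55 (mod 293).

55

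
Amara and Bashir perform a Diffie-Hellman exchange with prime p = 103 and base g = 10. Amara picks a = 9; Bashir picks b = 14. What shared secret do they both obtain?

64

Amara sends A = g^a mod p = 10^9 mod 103.
10^1 ≡ 10 (mod 103)
10^2 = (10^1)^2 ≡ 10^2 = 100 ≡ 100 (mod 103)
10^4 = (10^2)^2 ≡ 100^2 = 10000 ≡ 9 (mod 103)
10^8 = (10^4)^2 ≡ 9^2 = 81 ≡ 81 (mod 103)
10^9 = 10^8 · 10^1 ≡ 81 · 10 ≡ 89 (mod 103).
So A = 89. Bashir then computes K = A^b mod p = 89^14 mod 103.
89^1 ≡ 89 (mod 103)
89^2 = (89^1)^2 ≡ 89^2 = 7921 ≡ 93 (mod 103)
89^4 = (89^2)^2 ≡ 93^2 = 8649 ≡ 100 (mod 103)
89^8 = (89^4)^2 ≡ 100^2 = 10000 ≡ 9 (mod 103)
89^14 = 89^8 · 89^4 · 89^2 ≡ 9 · 100 · 93 ≡ 64 (mod 103).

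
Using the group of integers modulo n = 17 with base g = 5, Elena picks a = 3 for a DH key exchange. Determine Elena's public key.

Public value = 5^{3} \pmod{17}.
5^1 ≡ 5 (mod 17)
5^2 = (5^1)^2 ≡ 5^2 = 25 ≡ 8 (mod 17)
5^3 = 5^2 · 5^1 ≡ 8 · 5 ≡ 6 (mod 17).

6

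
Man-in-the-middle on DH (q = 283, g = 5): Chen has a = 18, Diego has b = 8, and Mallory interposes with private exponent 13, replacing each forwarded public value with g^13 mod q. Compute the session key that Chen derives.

161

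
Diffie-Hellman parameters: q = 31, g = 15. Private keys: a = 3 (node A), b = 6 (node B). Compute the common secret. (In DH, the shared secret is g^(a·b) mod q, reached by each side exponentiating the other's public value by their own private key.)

Node A sends A = g^a mod q = 15^3 mod 31.
15^1 ≡ 15 (mod 31)
15^2 = (15^1)^2 ≡ 15^2 = 225 ≡ 8 (mod 31)
15^3 = 15^2 · 15^1 ≡ 8 · 15 ≡ 27 (mod 31).
So A = 27. Node B then computes K = A^b mod q = 27^6 mod 31.
27^1 ≡ 27 (mod 31)
27^2 = (27^1)^2 ≡ 27^2 = 729 ≡ 16 (mod 31)
27^4 = (27^2)^2 ≡ 16^2 = 256 ≡ 8 (mod 31)
27^6 = 27^4 · 27^2 ≡ 8 · 16 ≡ 4 (mod 31).

4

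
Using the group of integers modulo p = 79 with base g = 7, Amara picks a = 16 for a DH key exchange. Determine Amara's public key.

11

Public value = 7^16 mod 79.
7^1 ≡ 7 (mod 79)
7^2 = (7^1)^2 ≡ 7^2 = 49 ≡ 49 (mod 79)
7^4 = (7^2)^2 ≡ 49^2 = 2401 ≡ 31 (mod 79)
7^8 = (7^4)^2 ≡ 31^2 = 961 ≡ 13 (mod 79)
7^16 = (7^8)^2 ≡ 13^2 = 169 ≡ 11 (mod 79)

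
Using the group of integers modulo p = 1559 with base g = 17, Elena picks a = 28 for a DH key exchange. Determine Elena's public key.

Public value = 17^28 (mod 1559).
17^1 ≡ 17 (mod 1559)
17^2 = (17^1)^2 ≡ 17^2 = 289 ≡ 289 (mod 1559)
17^4 = (17^2)^2 ≡ 289^2 = 83521 ≡ 894 (mod 1559)
17^8 = (17^4)^2 ≡ 894^2 = 799236 ≡ 1028 (mod 1559)
17^16 = (17^8)^2 ≡ 1028^2 = 1056784 ≡ 1341 (mod 1559)
17^28 = 17^16 · 17^8 · 17^4 ≡ 1341 · 1028 · 894 ≡ 1232 (mod 1559).

1232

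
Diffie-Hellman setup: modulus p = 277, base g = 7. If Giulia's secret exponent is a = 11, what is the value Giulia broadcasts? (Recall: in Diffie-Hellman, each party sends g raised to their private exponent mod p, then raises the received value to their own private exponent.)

192

Public value = 7^11 (mod 277).
7^1 ≡ 7 (mod 277)
7^2 = (7^1)^2 ≡ 7^2 = 49 ≡ 49 (mod 277)
7^4 = (7^2)^2 ≡ 49^2 = 2401 ≡ 185 (mod 277)
7^8 = (7^4)^2 ≡ 185^2 = 34225 ≡ 154 (mod 277)
7^11 = 7^8 · 7^2 · 7^1 ≡ 154 · 49 · 7 ≡ 192 (mod 277).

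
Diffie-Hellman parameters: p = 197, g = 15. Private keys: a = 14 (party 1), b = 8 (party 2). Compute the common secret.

178

Party 2 sends B = g^b mod p = 15^8 mod 197.
15^1 ≡ 15 (mod 197)
15^2 = (15^1)^2 ≡ 15^2 = 225 ≡ 28 (mod 197)
15^4 = (15^2)^2 ≡ 28^2 = 784 ≡ 193 (mod 197)
15^8 = (15^4)^2 ≡ 193^2 = 37249 ≡ 16 (mod 197)
So B = 16. Party 1 then computes K = B^a mod p = 16^14 mod 197.
16^1 ≡ 16 (mod 197)
16^2 = (16^1)^2 ≡ 16^2 = 256 ≡ 59 (mod 197)
16^4 = (16^2)^2 ≡ 59^2 = 3481 ≡ 132 (mod 197)
16^8 = (16^4)^2 ≡ 132^2 = 17424 ≡ 88 (mod 197)
16^14 = 16^8 · 16^4 · 16^2 ≡ 88 · 132 · 59 ≡ 178 (mod 197).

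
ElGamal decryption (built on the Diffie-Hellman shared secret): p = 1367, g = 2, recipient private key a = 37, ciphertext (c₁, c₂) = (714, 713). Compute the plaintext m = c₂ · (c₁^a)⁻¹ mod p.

Shared mask s = c₁^a mod p = 714^37 mod 1367.
714^1 ≡ 714 (mod 1367)
714^2 = (714^1)^2 ≡ 714^2 = 509796 ≡ 1272 (mod 1367)
714^4 = (714^2)^2 ≡ 1272^2 = 1617984 ≡ 823 (mod 1367)
714^8 = (714^4)^2 ≡ 823^2 = 677329 ≡ 664 (mod 1367)
714^16 = (714^8)^2 ≡ 664^2 = 440896 ≡ 722 (mod 1367)
714^32 = (714^16)^2 ≡ 722^2 = 521284 ≡ 457 (mod 1367)
714^37 = 714^32 · 714^4 · 714^1 ≡ 457 · 823 · 714 ≡ 205 (mod 1367).
So s = 205; s⁻¹ ≡ 1347 (mod 1367).
m = c₂ · s⁻¹ mod 1367 = 713 · 1347 mod 1367 = 777.

777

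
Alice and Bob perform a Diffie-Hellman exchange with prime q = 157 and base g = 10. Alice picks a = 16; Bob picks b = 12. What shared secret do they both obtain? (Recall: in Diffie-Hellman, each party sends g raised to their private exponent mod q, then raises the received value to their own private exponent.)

46

Alice sends A = g^a mod q = 10^16 mod 157.
10^1 ≡ 10 (mod 157)
10^2 = (10^1)^2 ≡ 10^2 = 100 ≡ 100 (mod 157)
10^4 = (10^2)^2 ≡ 100^2 = 10000 ≡ 109 (mod 157)
10^8 = (10^4)^2 ≡ 109^2 = 11881 ≡ 106 (mod 157)
10^16 = (10^8)^2 ≡ 106^2 = 11236 ≡ 89 (mod 157)
So A = 89. Bob then computes K = A^b mod q = 89^12 mod 157.
89^1 ≡ 89 (mod 157)
89^2 = (89^1)^2 ≡ 89^2 = 7921 ≡ 71 (mod 157)
89^4 = (89^2)^2 ≡ 71^2 = 5041 ≡ 17 (mod 157)
89^8 = (89^4)^2 ≡ 17^2 = 289 ≡ 132 (mod 157)
89^12 = 89^8 · 89^4 ≡ 132 · 17 ≡ 46 (mod 157).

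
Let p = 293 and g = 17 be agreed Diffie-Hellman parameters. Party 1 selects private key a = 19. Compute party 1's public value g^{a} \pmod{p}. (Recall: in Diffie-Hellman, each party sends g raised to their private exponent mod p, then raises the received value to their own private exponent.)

Public value = 17^{19} \pmod{293}.
17^1 ≡ 17 (mod 293)
17^2 = (17^1)^2 ≡ 17^2 = 289 ≡ 289 (mod 293)
17^4 = (17^2)^2 ≡ 289^2 = 83521 ≡ 16 (mod 293)
17^8 = (17^4)^2 ≡ 16^2 = 256 ≡ 256 (mod 293)
17^16 = (17^8)^2 ≡ 256^2 = 65536 ≡ 197 (mod 293)
17^19 = 17^16 · 17^2 · 17^1 ≡ 197 · 289 · 17 ≡ 82 (mod 293).

82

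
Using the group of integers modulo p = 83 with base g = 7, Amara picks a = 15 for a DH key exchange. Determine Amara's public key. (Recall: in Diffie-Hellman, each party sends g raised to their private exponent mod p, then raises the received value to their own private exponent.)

Public value = 7^{15} \pmod{83}.
7^1 ≡ 7 (mod 83)
7^2 = (7^1)^2 ≡ 7^2 = 49 ≡ 49 (mod 83)
7^4 = (7^2)^2 ≡ 49^2 = 2401 ≡ 77 (mod 83)
7^8 = (7^4)^2 ≡ 77^2 = 5929 ≡ 36 (mod 83)
7^15 = 7^8 · 7^4 · 7^2 · 7^1 ≡ 36 · 77 · 49 · 7 ≡ 31 (mod 83).

31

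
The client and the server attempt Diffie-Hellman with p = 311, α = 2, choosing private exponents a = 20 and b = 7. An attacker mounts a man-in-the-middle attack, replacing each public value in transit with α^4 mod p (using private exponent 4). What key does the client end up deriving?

47

The client receives an attacker's public value M = 2^4 mod 311 instead of the honest one.
2^1 ≡ 2 (mod 311)
2^2 = (2^1)^2 ≡ 2^2 = 4 ≡ 4 (mod 311)
2^4 = (2^2)^2 ≡ 4^2 = 16 ≡ 16 (mod 311)
So M = 16. The client computes K = M^20 mod 311.
16^1 ≡ 16 (mod 311)
16^2 = (16^1)^2 ≡ 16^2 = 256 ≡ 256 (mod 311)
16^4 = (16^2)^2 ≡ 256^2 = 65536 ≡ 226 (mod 311)
16^8 = (16^4)^2 ≡ 226^2 = 51076 ≡ 72 (mod 311)
16^16 = (16^8)^2 ≡ 72^2 = 5184 ≡ 208 (mod 311)
16^20 = 16^16 · 16^4 ≡ 208 · 226 ≡ 47 (mod 311).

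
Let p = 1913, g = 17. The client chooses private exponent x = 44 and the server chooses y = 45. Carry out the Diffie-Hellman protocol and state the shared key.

1478

The client sends A = g^x mod p = 17^44 mod 1913.
17^1 ≡ 17 (mod 1913)
17^2 = (17^1)^2 ≡ 17^2 = 289 ≡ 289 (mod 1913)
17^4 = (17^2)^2 ≡ 289^2 = 83521 ≡ 1262 (mod 1913)
17^8 = (17^4)^2 ≡ 1262^2 = 1592644 ≡ 1028 (mod 1913)
17^16 = (17^8)^2 ≡ 1028^2 = 1056784 ≡ 808 (mod 1913)
17^32 = (17^16)^2 ≡ 808^2 = 652864 ≡ 531 (mod 1913)
17^44 = 17^32 · 17^8 · 17^4 ≡ 531 · 1028 · 1262 ≡ 725 (mod 1913).
So A = 725. The server then computes K = A^y mod p = 725^45 mod 1913.
725^1 ≡ 725 (mod 1913)
725^2 = (725^1)^2 ≡ 725^2 = 525625 ≡ 1463 (mod 1913)
725^4 = (725^2)^2 ≡ 1463^2 = 2140369 ≡ 1635 (mod 1913)
725^8 = (725^4)^2 ≡ 1635^2 = 2673225 ≡ 764 (mod 1913)
725^16 = (725^8)^2 ≡ 764^2 = 583696 ≡ 231 (mod 1913)
725^32 = (725^16)^2 ≡ 231^2 = 53361 ≡ 1710 (mod 1913)
725^45 = 725^32 · 725^8 · 725^4 · 725^1 ≡ 1710 · 764 · 1635 · 725 ≡ 1478 (mod 1913).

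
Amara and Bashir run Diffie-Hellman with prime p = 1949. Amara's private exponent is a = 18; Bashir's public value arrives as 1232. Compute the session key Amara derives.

Shared key K = 1232^18 mod 1949.
1232^1 ≡ 1232 (mod 1949)
1232^2 = (1232^1)^2 ≡ 1232^2 = 1517824 ≡ 1502 (mod 1949)
1232^4 = (1232^2)^2 ≡ 1502^2 = 2256004 ≡ 1011 (mod 1949)
1232^8 = (1232^4)^2 ≡ 1011^2 = 1022121 ≡ 845 (mod 1949)
1232^16 = (1232^8)^2 ≡ 845^2 = 714025 ≡ 691 (mod 1949)
1232^18 = 1232^16 · 1232^2 ≡ 691 · 1502 ≡ 1014 (mod 1949).

1014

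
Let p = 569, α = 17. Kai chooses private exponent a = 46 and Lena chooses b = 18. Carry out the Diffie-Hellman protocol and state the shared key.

Kai sends A = α^a mod p = 17^46 mod 569.
17^1 ≡ 17 (mod 569)
17^2 = (17^1)^2 ≡ 17^2 = 289 ≡ 289 (mod 569)
17^4 = (17^2)^2 ≡ 289^2 = 83521 ≡ 447 (mod 569)
17^8 = (17^4)^2 ≡ 447^2 = 199809 ≡ 90 (mod 569)
17^16 = (17^8)^2 ≡ 90^2 = 8100 ≡ 134 (mod 569)
17^32 = (17^16)^2 ≡ 134^2 = 17956 ≡ 317 (mod 569)
17^46 = 17^32 · 17^8 · 17^4 · 17^2 ≡ 317 · 90 · 447 · 289 ≡ 462 (mod 569).
So A = 462. Lena then computes K = A^b mod p = 462^18 mod 569.
462^1 ≡ 462 (mod 569)
462^2 = (462^1)^2 ≡ 462^2 = 213444 ≡ 69 (mod 569)
462^4 = (462^2)^2 ≡ 69^2 = 4761 ≡ 209 (mod 569)
462^8 = (462^4)^2 ≡ 209^2 = 43681 ≡ 437 (mod 569)
462^16 = (462^8)^2 ≡ 437^2 = 190969 ≡ 354 (mod 569)
462^18 = 462^16 · 462^2 ≡ 354 · 69 ≡ 528 (mod 569).

528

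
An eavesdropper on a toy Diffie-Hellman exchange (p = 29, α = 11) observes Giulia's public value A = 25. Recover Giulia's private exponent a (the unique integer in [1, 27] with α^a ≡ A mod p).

4

Try successive powers of 11 modulo 29:
11^1 ≡ 11
11^2 ≡ 5
11^3 ≡ 26
11^4 ≡ 25
Found: a = 4.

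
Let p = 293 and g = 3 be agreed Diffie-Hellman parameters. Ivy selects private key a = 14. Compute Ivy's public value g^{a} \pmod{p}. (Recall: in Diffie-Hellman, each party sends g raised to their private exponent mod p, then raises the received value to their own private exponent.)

37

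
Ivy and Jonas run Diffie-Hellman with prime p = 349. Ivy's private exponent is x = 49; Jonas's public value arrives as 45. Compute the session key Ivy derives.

92

Shared key K = 45^49 mod 349.
45^1 ≡ 45 (mod 349)
45^2 = (45^1)^2 ≡ 45^2 = 2025 ≡ 280 (mod 349)
45^4 = (45^2)^2 ≡ 280^2 = 78400 ≡ 224 (mod 349)
45^8 = (45^4)^2 ≡ 224^2 = 50176 ≡ 269 (mod 349)
45^16 = (45^8)^2 ≡ 269^2 = 72361 ≡ 118 (mod 349)
45^32 = (45^16)^2 ≡ 118^2 = 13924 ≡ 313 (mod 349)
45^49 = 45^32 · 45^16 · 45^1 ≡ 313 · 118 · 45 ≡ 92 (mod 349).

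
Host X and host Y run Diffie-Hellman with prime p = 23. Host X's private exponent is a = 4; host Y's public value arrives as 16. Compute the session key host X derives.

Shared key K = 16^4 mod 23.
16^1 ≡ 16 (mod 23)
16^2 = (16^1)^2 ≡ 16^2 = 256 ≡ 3 (mod 23)
16^4 = (16^2)^2 ≡ 3^2 = 9 ≡ 9 (mod 23)

9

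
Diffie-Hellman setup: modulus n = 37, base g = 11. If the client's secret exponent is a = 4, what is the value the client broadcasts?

Public value = 11^4 (mod 37).
11^1 ≡ 11 (mod 37)
11^2 = (11^1)^2 ≡ 11^2 = 121 ≡ 10 (mod 37)
11^4 = (11^2)^2 ≡ 10^2 = 100 ≡ 26 (mod 37)

26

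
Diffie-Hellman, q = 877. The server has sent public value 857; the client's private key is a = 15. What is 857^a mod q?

Shared key K = 857^15 mod 877.
857^1 ≡ 857 (mod 877)
857^2 = (857^1)^2 ≡ 857^2 = 734449 ≡ 400 (mod 877)
857^4 = (857^2)^2 ≡ 400^2 = 160000 ≡ 386 (mod 877)
857^8 = (857^4)^2 ≡ 386^2 = 148996 ≡ 783 (mod 877)
857^15 = 857^8 · 857^4 · 857^2 · 857^1 ≡ 783 · 386 · 400 · 857 ≡ 786 (mod 877).

786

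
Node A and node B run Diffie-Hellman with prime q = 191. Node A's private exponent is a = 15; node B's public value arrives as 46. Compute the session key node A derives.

52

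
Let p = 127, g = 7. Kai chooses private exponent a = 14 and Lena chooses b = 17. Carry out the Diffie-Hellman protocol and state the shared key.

103

Kai sends A = g^a mod p = 7^14 mod 127.
7^1 ≡ 7 (mod 127)
7^2 = (7^1)^2 ≡ 7^2 = 49 ≡ 49 (mod 127)
7^4 = (7^2)^2 ≡ 49^2 = 2401 ≡ 115 (mod 127)
7^8 = (7^4)^2 ≡ 115^2 = 13225 ≡ 17 (mod 127)
7^14 = 7^8 · 7^4 · 7^2 ≡ 17 · 115 · 49 ≡ 37 (mod 127).
So A = 37. Lena then computes K = A^b mod p = 37^17 mod 127.
37^1 ≡ 37 (mod 127)
37^2 = (37^1)^2 ≡ 37^2 = 1369 ≡ 99 (mod 127)
37^4 = (37^2)^2 ≡ 99^2 = 9801 ≡ 22 (mod 127)
37^8 = (37^4)^2 ≡ 22^2 = 484 ≡ 103 (mod 127)
37^16 = (37^8)^2 ≡ 103^2 = 10609 ≡ 68 (mod 127)
37^17 = 37^16 · 37^1 ≡ 68 · 37 ≡ 103 (mod 127).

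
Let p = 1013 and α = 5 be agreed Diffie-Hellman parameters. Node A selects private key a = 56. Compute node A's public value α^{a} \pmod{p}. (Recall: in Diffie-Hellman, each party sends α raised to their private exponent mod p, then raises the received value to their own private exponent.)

504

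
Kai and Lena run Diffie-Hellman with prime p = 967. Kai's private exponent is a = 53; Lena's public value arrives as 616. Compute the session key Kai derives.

384

Shared key K = 616^53 mod 967.
616^1 ≡ 616 (mod 967)
616^2 = (616^1)^2 ≡ 616^2 = 379456 ≡ 392 (mod 967)
616^4 = (616^2)^2 ≡ 392^2 = 153664 ≡ 878 (mod 967)
616^8 = (616^4)^2 ≡ 878^2 = 770884 ≡ 185 (mod 967)
616^16 = (616^8)^2 ≡ 185^2 = 34225 ≡ 380 (mod 967)
616^32 = (616^16)^2 ≡ 380^2 = 144400 ≡ 317 (mod 967)
616^53 = 616^32 · 616^16 · 616^4 · 616^1 ≡ 317 · 380 · 878 · 616 ≡ 384 (mod 967).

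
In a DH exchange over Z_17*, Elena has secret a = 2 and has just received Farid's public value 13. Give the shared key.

16

Shared key K = 13^2 mod 17.
13^1 ≡ 13 (mod 17)
13^2 = (13^1)^2 ≡ 13^2 = 169 ≡ 16 (mod 17)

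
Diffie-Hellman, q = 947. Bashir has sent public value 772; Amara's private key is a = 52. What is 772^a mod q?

123

Shared key K = 772^52 mod 947.
772^1 ≡ 772 (mod 947)
772^2 = (772^1)^2 ≡ 772^2 = 595984 ≡ 321 (mod 947)
772^4 = (772^2)^2 ≡ 321^2 = 103041 ≡ 765 (mod 947)
772^8 = (772^4)^2 ≡ 765^2 = 585225 ≡ 926 (mod 947)
772^16 = (772^8)^2 ≡ 926^2 = 857476 ≡ 441 (mod 947)
772^32 = (772^16)^2 ≡ 441^2 = 194481 ≡ 346 (mod 947)
772^52 = 772^32 · 772^16 · 772^4 ≡ 346 · 441 · 765 ≡ 123 (mod 947).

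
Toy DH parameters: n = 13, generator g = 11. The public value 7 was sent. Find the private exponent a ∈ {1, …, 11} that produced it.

Try successive powers of 11 modulo 13:
11^1 ≡ 11
11^2 ≡ 4
11^3 ≡ 5
11^4 ≡ 3
11^5 ≡ 7
Found: a = 5.

5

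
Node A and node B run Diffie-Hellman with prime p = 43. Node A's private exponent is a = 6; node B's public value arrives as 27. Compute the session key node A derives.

Shared key K = 27^6 mod 43.
27^1 ≡ 27 (mod 43)
27^2 = (27^1)^2 ≡ 27^2 = 729 ≡ 41 (mod 43)
27^4 = (27^2)^2 ≡ 41^2 = 1681 ≡ 4 (mod 43)
27^6 = 27^4 · 27^2 ≡ 4 · 41 ≡ 35 (mod 43).

35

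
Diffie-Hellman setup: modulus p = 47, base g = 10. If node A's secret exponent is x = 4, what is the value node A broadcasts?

Public value = 10^4 mod 47.
10^1 ≡ 10 (mod 47)
10^2 = (10^1)^2 ≡ 10^2 = 100 ≡ 6 (mod 47)
10^4 = (10^2)^2 ≡ 6^2 = 36 ≡ 36 (mod 47)

36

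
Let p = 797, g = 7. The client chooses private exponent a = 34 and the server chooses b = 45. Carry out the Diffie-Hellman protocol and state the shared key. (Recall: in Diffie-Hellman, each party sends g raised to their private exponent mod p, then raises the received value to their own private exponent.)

The client sends A = g^a mod p = 7^34 mod 797.
7^1 ≡ 7 (mod 797)
7^2 = (7^1)^2 ≡ 7^2 = 49 ≡ 49 (mod 797)
7^4 = (7^2)^2 ≡ 49^2 = 2401 ≡ 10 (mod 797)
7^8 = (7^4)^2 ≡ 10^2 = 100 ≡ 100 (mod 797)
7^16 = (7^8)^2 ≡ 100^2 = 10000 ≡ 436 (mod 797)
7^32 = (7^16)^2 ≡ 436^2 = 190096 ≡ 410 (mod 797)
7^34 = 7^32 · 7^2 ≡ 410 · 49 ≡ 165 (mod 797).
So A = 165. The server then computes K = A^b mod p = 165^45 mod 797.
165^1 ≡ 165 (mod 797)
165^2 = (165^1)^2 ≡ 165^2 = 27225 ≡ 127 (mod 797)
165^4 = (165^2)^2 ≡ 127^2 = 16129 ≡ 189 (mod 797)
165^8 = (165^4)^2 ≡ 189^2 = 35721 ≡ 653 (mod 797)
165^16 = (165^8)^2 ≡ 653^2 = 426409 ≡ 14 (mod 797)
165^32 = (165^16)^2 ≡ 14^2 = 196 ≡ 196 (mod 797)
165^45 = 165^32 · 165^8 · 165^4 · 165^1 ≡ 196 · 653 · 189 · 165 ≡ 713 (mod 797).

713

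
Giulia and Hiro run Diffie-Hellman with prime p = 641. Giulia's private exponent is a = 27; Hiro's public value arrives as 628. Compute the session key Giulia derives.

Shared key K = 628^27 mod 641.
628^1 ≡ 628 (mod 641)
628^2 = (628^1)^2 ≡ 628^2 = 394384 ≡ 169 (mod 641)
628^4 = (628^2)^2 ≡ 169^2 = 28561 ≡ 357 (mod 641)
628^8 = (628^4)^2 ≡ 357^2 = 127449 ≡ 531 (mod 641)
628^16 = (628^8)^2 ≡ 531^2 = 281961 ≡ 562 (mod 641)
628^27 = 628^16 · 628^8 · 628^2 · 628^1 ≡ 562 · 531 · 169 · 628 ≡ 255 (mod 641).

255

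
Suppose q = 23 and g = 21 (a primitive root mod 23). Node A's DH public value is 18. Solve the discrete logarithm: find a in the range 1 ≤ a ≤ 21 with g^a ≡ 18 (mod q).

6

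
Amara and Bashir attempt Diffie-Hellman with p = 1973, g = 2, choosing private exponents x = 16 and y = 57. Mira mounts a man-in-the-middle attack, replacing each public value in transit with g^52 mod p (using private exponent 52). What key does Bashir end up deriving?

1909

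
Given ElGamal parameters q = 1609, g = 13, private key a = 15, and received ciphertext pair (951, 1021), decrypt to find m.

Shared mask s = c₁^a mod q = 951^15 mod 1609.
951^1 ≡ 951 (mod 1609)
951^2 = (951^1)^2 ≡ 951^2 = 904401 ≡ 143 (mod 1609)
951^4 = (951^2)^2 ≡ 143^2 = 20449 ≡ 1141 (mod 1609)
951^8 = (951^4)^2 ≡ 1141^2 = 1301881 ≡ 200 (mod 1609)
951^15 = 951^8 · 951^4 · 951^2 · 951^1 ≡ 200 · 1141 · 143 · 951 ≡ 619 (mod 1609).
So s = 619; s⁻¹ ≡ 811 (mod 1609).
m = c₂ · s⁻¹ mod 1609 = 1021 · 811 mod 1609 = 1005.

1005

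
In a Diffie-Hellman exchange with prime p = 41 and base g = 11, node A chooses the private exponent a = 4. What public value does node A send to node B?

4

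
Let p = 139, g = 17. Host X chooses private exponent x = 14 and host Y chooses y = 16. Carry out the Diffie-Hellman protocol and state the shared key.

Host X sends A = g^x mod p = 17^14 mod 139.
17^1 ≡ 17 (mod 139)
17^2 = (17^1)^2 ≡ 17^2 = 289 ≡ 11 (mod 139)
17^4 = (17^2)^2 ≡ 11^2 = 121 ≡ 121 (mod 139)
17^8 = (17^4)^2 ≡ 121^2 = 14641 ≡ 46 (mod 139)
17^14 = 17^8 · 17^4 · 17^2 ≡ 46 · 121 · 11 ≡ 66 (mod 139).
So A = 66. Host Y then computes K = A^y mod p = 66^16 mod 139.
66^1 ≡ 66 (mod 139)
66^2 = (66^1)^2 ≡ 66^2 = 4356 ≡ 47 (mod 139)
66^4 = (66^2)^2 ≡ 47^2 = 2209 ≡ 124 (mod 139)
66^8 = (66^4)^2 ≡ 124^2 = 15376 ≡ 86 (mod 139)
66^16 = (66^8)^2 ≡ 86^2 = 7396 ≡ 29 (mod 139)

29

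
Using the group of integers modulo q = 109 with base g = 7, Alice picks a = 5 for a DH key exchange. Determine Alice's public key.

21

Public value = 7^5 (mod 109).
7^1 ≡ 7 (mod 109)
7^2 = (7^1)^2 ≡ 7^2 = 49 ≡ 49 (mod 109)
7^4 = (7^2)^2 ≡ 49^2 = 2401 ≡ 3 (mod 109)
7^5 = 7^4 · 7^1 ≡ 3 · 7 ≡ 21 (mod 109).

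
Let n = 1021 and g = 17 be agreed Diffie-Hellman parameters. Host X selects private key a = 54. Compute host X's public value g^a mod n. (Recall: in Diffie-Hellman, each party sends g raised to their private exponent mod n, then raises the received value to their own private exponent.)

125

Public value = 17^54 mod 1021.
17^1 ≡ 17 (mod 1021)
17^2 = (17^1)^2 ≡ 17^2 = 289 ≡ 289 (mod 1021)
17^4 = (17^2)^2 ≡ 289^2 = 83521 ≡ 820 (mod 1021)
17^8 = (17^4)^2 ≡ 820^2 = 672400 ≡ 582 (mod 1021)
17^16 = (17^8)^2 ≡ 582^2 = 338724 ≡ 773 (mod 1021)
17^32 = (17^16)^2 ≡ 773^2 = 597529 ≡ 244 (mod 1021)
17^54 = 17^32 · 17^16 · 17^4 · 17^2 ≡ 244 · 773 · 820 · 289 ≡ 125 (mod 1021).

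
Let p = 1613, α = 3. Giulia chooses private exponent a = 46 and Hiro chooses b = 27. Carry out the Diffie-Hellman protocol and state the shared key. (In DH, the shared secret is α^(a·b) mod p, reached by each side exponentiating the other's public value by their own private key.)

401

Giulia sends A = α^a mod p = 3^46 mod 1613.
3^1 ≡ 3 (mod 1613)
3^2 = (3^1)^2 ≡ 3^2 = 9 ≡ 9 (mod 1613)
3^4 = (3^2)^2 ≡ 9^2 = 81 ≡ 81 (mod 1613)
3^8 = (3^4)^2 ≡ 81^2 = 6561 ≡ 109 (mod 1613)
3^16 = (3^8)^2 ≡ 109^2 = 11881 ≡ 590 (mod 1613)
3^32 = (3^16)^2 ≡ 590^2 = 348100 ≡ 1305 (mod 1613)
3^46 = 3^32 · 3^8 · 3^4 · 3^2 ≡ 1305 · 109 · 81 · 9 ≡ 61 (mod 1613).
So A = 61. Hiro then computes K = A^b mod p = 61^27 mod 1613.
61^1 ≡ 61 (mod 1613)
61^2 = (61^1)^2 ≡ 61^2 = 3721 ≡ 495 (mod 1613)
61^4 = (61^2)^2 ≡ 495^2 = 245025 ≡ 1462 (mod 1613)
61^8 = (61^4)^2 ≡ 1462^2 = 2137444 ≡ 219 (mod 1613)
61^16 = (61^8)^2 ≡ 219^2 = 47961 ≡ 1184 (mod 1613)
61^27 = 61^16 · 61^8 · 61^2 · 61^1 ≡ 1184 · 219 · 495 · 61 ≡ 401 (mod 1613).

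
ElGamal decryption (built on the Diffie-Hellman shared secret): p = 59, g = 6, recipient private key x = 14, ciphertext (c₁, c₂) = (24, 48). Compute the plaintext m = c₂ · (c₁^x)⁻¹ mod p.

Shared mask s = c₁^x mod p = 24^14 mod 59.
24^1 ≡ 24 (mod 59)
24^2 = (24^1)^2 ≡ 24^2 = 576 ≡ 45 (mod 59)
24^4 = (24^2)^2 ≡ 45^2 = 2025 ≡ 19 (mod 59)
24^8 = (24^4)^2 ≡ 19^2 = 361 ≡ 7 (mod 59)
24^14 = 24^8 · 24^4 · 24^2 ≡ 7 · 19 · 45 ≡ 26 (mod 59).
So s = 26; s⁻¹ ≡ 25 (mod 59).
m = c₂ · s⁻¹ mod 59 = 48 · 25 mod 59 = 20.

20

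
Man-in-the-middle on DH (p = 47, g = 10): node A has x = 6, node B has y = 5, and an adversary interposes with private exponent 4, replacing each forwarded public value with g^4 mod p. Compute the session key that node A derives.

37

Node A receives an adversary's public value M = 10^4 mod 47 instead of the honest one.
10^1 ≡ 10 (mod 47)
10^2 = (10^1)^2 ≡ 10^2 = 100 ≡ 6 (mod 47)
10^4 = (10^2)^2 ≡ 6^2 = 36 ≡ 36 (mod 47)
So M = 36. Node A computes K = M^6 mod 47.
36^1 ≡ 36 (mod 47)
36^2 = (36^1)^2 ≡ 36^2 = 1296 ≡ 27 (mod 47)
36^4 = (36^2)^2 ≡ 27^2 = 729 ≡ 24 (mod 47)
36^6 = 36^4 · 36^2 ≡ 24 · 27 ≡ 37 (mod 47).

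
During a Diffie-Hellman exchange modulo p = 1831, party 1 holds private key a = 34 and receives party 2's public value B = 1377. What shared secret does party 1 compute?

Shared key K = 1377^34 mod 1831.
1377^1 ≡ 1377 (mod 1831)
1377^2 = (1377^1)^2 ≡ 1377^2 = 1896129 ≡ 1044 (mod 1831)
1377^4 = (1377^2)^2 ≡ 1044^2 = 1089936 ≡ 491 (mod 1831)
1377^8 = (1377^4)^2 ≡ 491^2 = 241081 ≡ 1220 (mod 1831)
1377^16 = (1377^8)^2 ≡ 1220^2 = 1488400 ≡ 1628 (mod 1831)
1377^32 = (1377^16)^2 ≡ 1628^2 = 2650384 ≡ 927 (mod 1831)
1377^34 = 1377^32 · 1377^2 ≡ 927 · 1044 ≡ 1020 (mod 1831).

1020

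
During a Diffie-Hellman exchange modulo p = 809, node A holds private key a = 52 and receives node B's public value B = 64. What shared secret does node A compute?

Shared key K = 64^52 mod 809.
64^1 ≡ 64 (mod 809)
64^2 = (64^1)^2 ≡ 64^2 = 4096 ≡ 51 (mod 809)
64^4 = (64^2)^2 ≡ 51^2 = 2601 ≡ 174 (mod 809)
64^8 = (64^4)^2 ≡ 174^2 = 30276 ≡ 343 (mod 809)
64^16 = (64^8)^2 ≡ 343^2 = 117649 ≡ 344 (mod 809)
64^32 = (64^16)^2 ≡ 344^2 = 118336 ≡ 222 (mod 809)
64^52 = 64^32 · 64^16 · 64^4 ≡ 222 · 344 · 174 ≡ 207 (mod 809).

207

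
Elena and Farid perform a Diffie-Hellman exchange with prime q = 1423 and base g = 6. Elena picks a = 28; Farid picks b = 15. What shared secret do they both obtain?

156

Farid sends B = g^b mod q = 6^15 mod 1423.
6^1 ≡ 6 (mod 1423)
6^2 = (6^1)^2 ≡ 6^2 = 36 ≡ 36 (mod 1423)
6^4 = (6^2)^2 ≡ 36^2 = 1296 ≡ 1296 (mod 1423)
6^8 = (6^4)^2 ≡ 1296^2 = 1679616 ≡ 476 (mod 1423)
6^15 = 6^8 · 6^4 · 6^2 · 6^1 ≡ 476 · 1296 · 36 · 6 ≡ 1239 (mod 1423).
So B = 1239. Elena then computes K = B^a mod q = 1239^28 mod 1423.
1239^1 ≡ 1239 (mod 1423)
1239^2 = (1239^1)^2 ≡ 1239^2 = 1535121 ≡ 1127 (mod 1423)
1239^4 = (1239^2)^2 ≡ 1127^2 = 1270129 ≡ 813 (mod 1423)
1239^8 = (1239^4)^2 ≡ 813^2 = 660969 ≡ 697 (mod 1423)
1239^16 = (1239^8)^2 ≡ 697^2 = 485809 ≡ 566 (mod 1423)
1239^28 = 1239^16 · 1239^8 · 1239^4 ≡ 566 · 697 · 813 ≡ 156 (mod 1423).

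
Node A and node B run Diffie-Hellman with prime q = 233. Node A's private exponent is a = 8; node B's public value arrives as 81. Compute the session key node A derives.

142

Shared key K = 81^8 mod 233.
81^1 ≡ 81 (mod 233)
81^2 = (81^1)^2 ≡ 81^2 = 6561 ≡ 37 (mod 233)
81^4 = (81^2)^2 ≡ 37^2 = 1369 ≡ 204 (mod 233)
81^8 = (81^4)^2 ≡ 204^2 = 41616 ≡ 142 (mod 233)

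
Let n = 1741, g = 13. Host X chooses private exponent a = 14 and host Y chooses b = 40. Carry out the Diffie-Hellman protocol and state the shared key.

1267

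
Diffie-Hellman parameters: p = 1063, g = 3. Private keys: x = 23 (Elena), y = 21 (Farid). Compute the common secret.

Farid sends B = g^y mod p = 3^21 mod 1063.
3^1 ≡ 3 (mod 1063)
3^2 = (3^1)^2 ≡ 3^2 = 9 ≡ 9 (mod 1063)
3^4 = (3^2)^2 ≡ 9^2 = 81 ≡ 81 (mod 1063)
3^8 = (3^4)^2 ≡ 81^2 = 6561 ≡ 183 (mod 1063)
3^16 = (3^8)^2 ≡ 183^2 = 33489 ≡ 536 (mod 1063)
3^21 = 3^16 · 3^4 · 3^1 ≡ 536 · 81 · 3 ≡ 562 (mod 1063).
So B = 562. Elena then computes K = B^x mod p = 562^23 mod 1063.
562^1 ≡ 562 (mod 1063)
562^2 = (562^1)^2 ≡ 562^2 = 315844 ≡ 133 (mod 1063)
562^4 = (562^2)^2 ≡ 133^2 = 17689 ≡ 681 (mod 1063)
562^8 = (562^4)^2 ≡ 681^2 = 463761 ≡ 293 (mod 1063)
562^16 = (562^8)^2 ≡ 293^2 = 85849 ≡ 809 (mod 1063)
562^23 = 562^16 · 562^4 · 562^2 · 562^1 ≡ 809 · 681 · 133 · 562 ≡ 261 (mod 1063).

261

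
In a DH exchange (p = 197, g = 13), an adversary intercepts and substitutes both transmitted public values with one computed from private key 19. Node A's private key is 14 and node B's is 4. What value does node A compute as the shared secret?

Node A receives an adversary's public value M = 13^19 mod 197 instead of the honest one.
13^1 ≡ 13 (mod 197)
13^2 = (13^1)^2 ≡ 13^2 = 169 ≡ 169 (mod 197)
13^4 = (13^2)^2 ≡ 169^2 = 28561 ≡ 193 (mod 197)
13^8 = (13^4)^2 ≡ 193^2 = 37249 ≡ 16 (mod 197)
13^16 = (13^8)^2 ≡ 16^2 = 256 ≡ 59 (mod 197)
13^19 = 13^16 · 13^2 · 13^1 ≡ 59 · 169 · 13 ≡ 194 (mod 197).
So M = 194. Node A computes K = M^14 mod 197.
194^1 ≡ 194 (mod 197)
194^2 = (194^1)^2 ≡ 194^2 = 37636 ≡ 9 (mod 197)
194^4 = (194^2)^2 ≡ 9^2 = 81 ≡ 81 (mod 197)
194^8 = (194^4)^2 ≡ 81^2 = 6561 ≡ 60 (mod 197)
194^14 = 194^8 · 194^4 · 194^2 ≡ 60 · 81 · 9 ≡ 6 (mod 197).

6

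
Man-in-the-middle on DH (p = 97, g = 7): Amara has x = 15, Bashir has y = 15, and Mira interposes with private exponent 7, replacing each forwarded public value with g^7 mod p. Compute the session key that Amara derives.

Amara receives Mira's public value M = 7^7 mod 97 instead of the honest one.
7^1 ≡ 7 (mod 97)
7^2 = (7^1)^2 ≡ 7^2 = 49 ≡ 49 (mod 97)
7^4 = (7^2)^2 ≡ 49^2 = 2401 ≡ 73 (mod 97)
7^7 = 7^4 · 7^2 · 7^1 ≡ 73 · 49 · 7 ≡ 13 (mod 97).
So M = 13. Amara computes K = M^15 mod 97.
13^1 ≡ 13 (mod 97)
13^2 = (13^1)^2 ≡ 13^2 = 169 ≡ 72 (mod 97)
13^4 = (13^2)^2 ≡ 72^2 = 5184 ≡ 43 (mod 97)
13^8 = (13^4)^2 ≡ 43^2 = 1849 ≡ 6 (mod 97)
13^15 = 13^8 · 13^4 · 13^2 · 13^1 ≡ 6 · 43 · 72 · 13 ≡ 55 (mod 97).

55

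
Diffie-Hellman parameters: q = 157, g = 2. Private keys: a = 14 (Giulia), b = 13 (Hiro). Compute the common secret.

156

Hiro sends B = g^b mod q = 2^13 mod 157.
2^1 ≡ 2 (mod 157)
2^2 = (2^1)^2 ≡ 2^2 = 4 ≡ 4 (mod 157)
2^4 = (2^2)^2 ≡ 4^2 = 16 ≡ 16 (mod 157)
2^8 = (2^4)^2 ≡ 16^2 = 256 ≡ 99 (mod 157)
2^13 = 2^8 · 2^4 · 2^1 ≡ 99 · 16 · 2 ≡ 28 (mod 157).
So B = 28. Giulia then computes K = B^a mod q = 28^14 mod 157.
28^1 ≡ 28 (mod 157)
28^2 = (28^1)^2 ≡ 28^2 = 784 ≡ 156 (mod 157)
28^4 = (28^2)^2 ≡ 156^2 = 24336 ≡ 1 (mod 157)
28^8 = (28^4)^2 ≡ 1^2 = 1 ≡ 1 (mod 157)
28^14 = 28^8 · 28^4 · 28^2 ≡ 1 · 1 · 156 ≡ 156 (mod 157).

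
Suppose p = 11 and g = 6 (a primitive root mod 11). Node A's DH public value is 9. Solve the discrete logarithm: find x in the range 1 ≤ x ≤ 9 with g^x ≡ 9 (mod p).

4

Try successive powers of 6 modulo 11:
6^1 ≡ 6
6^2 ≡ 3
6^3 ≡ 7
6^4 ≡ 9
Found: x = 4.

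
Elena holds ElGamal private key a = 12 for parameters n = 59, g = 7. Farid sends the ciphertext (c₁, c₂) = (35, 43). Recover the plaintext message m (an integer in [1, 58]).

54

Shared mask s = c₁^a mod n = 35^12 mod 59.
35^1 ≡ 35 (mod 59)
35^2 = (35^1)^2 ≡ 35^2 = 1225 ≡ 45 (mod 59)
35^4 = (35^2)^2 ≡ 45^2 = 2025 ≡ 19 (mod 59)
35^8 = (35^4)^2 ≡ 19^2 = 361 ≡ 7 (mod 59)
35^12 = 35^8 · 35^4 ≡ 7 · 19 ≡ 15 (mod 59).
So s = 15; s⁻¹ ≡ 4 (mod 59).
m = c₂ · s⁻¹ mod 59 = 43 · 4 mod 59 = 54.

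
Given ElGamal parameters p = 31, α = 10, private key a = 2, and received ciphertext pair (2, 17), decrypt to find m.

12

Shared mask s = c₁^a mod p = 2^2 mod 31.
2^1 ≡ 2 (mod 31)
2^2 = (2^1)^2 ≡ 2^2 = 4 ≡ 4 (mod 31)
So s = 4; s⁻¹ ≡ 8 (mod 31).
m = c₂ · s⁻¹ mod 31 = 17 · 8 mod 31 = 12.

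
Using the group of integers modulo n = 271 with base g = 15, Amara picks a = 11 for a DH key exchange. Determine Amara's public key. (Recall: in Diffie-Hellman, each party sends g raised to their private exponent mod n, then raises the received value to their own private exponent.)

75

Public value = 15^11 mod 271.
15^1 ≡ 15 (mod 271)
15^2 = (15^1)^2 ≡ 15^2 = 225 ≡ 225 (mod 271)
15^4 = (15^2)^2 ≡ 225^2 = 50625 ≡ 219 (mod 271)
15^8 = (15^4)^2 ≡ 219^2 = 47961 ≡ 265 (mod 271)
15^11 = 15^8 · 15^2 · 15^1 ≡ 265 · 225 · 15 ≡ 75 (mod 271).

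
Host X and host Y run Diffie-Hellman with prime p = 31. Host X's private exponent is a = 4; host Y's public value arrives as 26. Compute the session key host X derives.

5

Shared key K = 26^4 mod 31.
26^1 ≡ 26 (mod 31)
26^2 = (26^1)^2 ≡ 26^2 = 676 ≡ 25 (mod 31)
26^4 = (26^2)^2 ≡ 25^2 = 625 ≡ 5 (mod 31)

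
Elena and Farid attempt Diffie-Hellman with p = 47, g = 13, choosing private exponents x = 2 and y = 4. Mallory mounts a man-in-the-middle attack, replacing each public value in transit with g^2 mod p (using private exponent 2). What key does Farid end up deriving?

37

Farid receives Mallory's public value M = 13^2 mod 47 instead of the honest one.
13^1 ≡ 13 (mod 47)
13^2 = (13^1)^2 ≡ 13^2 = 169 ≡ 28 (mod 47)
So M = 28. Farid computes K = M^4 mod 47.
28^1 ≡ 28 (mod 47)
28^2 = (28^1)^2 ≡ 28^2 = 784 ≡ 32 (mod 47)
28^4 = (28^2)^2 ≡ 32^2 = 1024 ≡ 37 (mod 47)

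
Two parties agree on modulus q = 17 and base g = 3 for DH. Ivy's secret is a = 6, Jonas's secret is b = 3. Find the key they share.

9

Ivy sends A = g^a mod q = 3^6 mod 17.
3^1 ≡ 3 (mod 17)
3^2 = (3^1)^2 ≡ 3^2 = 9 ≡ 9 (mod 17)
3^4 = (3^2)^2 ≡ 9^2 = 81 ≡ 13 (mod 17)
3^6 = 3^4 · 3^2 ≡ 13 · 9 ≡ 15 (mod 17).
So A = 15. Jonas then computes K = A^b mod q = 15^3 mod 17.
15^1 ≡ 15 (mod 17)
15^2 = (15^1)^2 ≡ 15^2 = 225 ≡ 4 (mod 17)
15^3 = 15^2 · 15^1 ≡ 4 · 15 ≡ 9 (mod 17).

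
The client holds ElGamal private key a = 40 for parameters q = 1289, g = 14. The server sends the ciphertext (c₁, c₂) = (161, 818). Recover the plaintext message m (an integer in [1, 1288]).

1192

Shared mask s = c₁^a mod q = 161^40 mod 1289.
161^1 ≡ 161 (mod 1289)
161^2 = (161^1)^2 ≡ 161^2 = 25921 ≡ 141 (mod 1289)
161^4 = (161^2)^2 ≡ 141^2 = 19881 ≡ 546 (mod 1289)
161^8 = (161^4)^2 ≡ 546^2 = 298116 ≡ 357 (mod 1289)
161^16 = (161^8)^2 ≡ 357^2 = 127449 ≡ 1127 (mod 1289)
161^32 = (161^16)^2 ≡ 1127^2 = 1270129 ≡ 464 (mod 1289)
161^40 = 161^32 · 161^8 ≡ 464 · 357 ≡ 656 (mod 1289).
So s = 656; s⁻¹ ≡ 1177 (mod 1289).
m = c₂ · s⁻¹ mod 1289 = 818 · 1177 mod 1289 = 1192.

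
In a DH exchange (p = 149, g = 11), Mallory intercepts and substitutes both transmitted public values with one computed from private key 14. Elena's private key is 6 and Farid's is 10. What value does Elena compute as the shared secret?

123

Elena receives Mallory's public value M = 11^14 mod 149 instead of the honest one.
11^1 ≡ 11 (mod 149)
11^2 = (11^1)^2 ≡ 11^2 = 121 ≡ 121 (mod 149)
11^4 = (11^2)^2 ≡ 121^2 = 14641 ≡ 39 (mod 149)
11^8 = (11^4)^2 ≡ 39^2 = 1521 ≡ 31 (mod 149)
11^14 = 11^8 · 11^4 · 11^2 ≡ 31 · 39 · 121 ≡ 120 (mod 149).
So M = 120. Elena computes K = M^6 mod 149.
120^1 ≡ 120 (mod 149)
120^2 = (120^1)^2 ≡ 120^2 = 14400 ≡ 96 (mod 149)
120^4 = (120^2)^2 ≡ 96^2 = 9216 ≡ 127 (mod 149)
120^6 = 120^4 · 120^2 ≡ 127 · 96 ≡ 123 (mod 149).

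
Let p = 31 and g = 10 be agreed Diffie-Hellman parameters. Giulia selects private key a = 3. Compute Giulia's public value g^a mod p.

8

Public value = 10^3 mod 31.
10^1 ≡ 10 (mod 31)
10^2 = (10^1)^2 ≡ 10^2 = 100 ≡ 7 (mod 31)
10^3 = 10^2 · 10^1 ≡ 7 · 10 ≡ 8 (mod 31).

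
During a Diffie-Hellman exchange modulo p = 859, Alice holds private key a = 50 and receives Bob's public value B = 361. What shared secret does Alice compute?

840

Shared key K = 361^50 mod 859.
361^1 ≡ 361 (mod 859)
361^2 = (361^1)^2 ≡ 361^2 = 130321 ≡ 612 (mod 859)
361^4 = (361^2)^2 ≡ 612^2 = 374544 ≡ 20 (mod 859)
361^8 = (361^4)^2 ≡ 20^2 = 400 ≡ 400 (mod 859)
361^16 = (361^8)^2 ≡ 400^2 = 160000 ≡ 226 (mod 859)
361^32 = (361^16)^2 ≡ 226^2 = 51076 ≡ 395 (mod 859)
361^50 = 361^32 · 361^16 · 361^2 ≡ 395 · 226 · 612 ≡ 840 (mod 859).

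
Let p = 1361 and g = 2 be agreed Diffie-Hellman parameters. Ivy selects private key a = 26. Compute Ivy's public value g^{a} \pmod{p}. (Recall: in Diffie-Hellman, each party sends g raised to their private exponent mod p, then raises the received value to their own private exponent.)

Public value = 2^{26} \pmod{1361}.
2^1 ≡ 2 (mod 1361)
2^2 = (2^1)^2 ≡ 2^2 = 4 ≡ 4 (mod 1361)
2^4 = (2^2)^2 ≡ 4^2 = 16 ≡ 16 (mod 1361)
2^8 = (2^4)^2 ≡ 16^2 = 256 ≡ 256 (mod 1361)
2^16 = (2^8)^2 ≡ 256^2 = 65536 ≡ 208 (mod 1361)
2^26 = 2^16 · 2^8 · 2^2 ≡ 208 · 256 · 4 ≡ 676 (mod 1361).

676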